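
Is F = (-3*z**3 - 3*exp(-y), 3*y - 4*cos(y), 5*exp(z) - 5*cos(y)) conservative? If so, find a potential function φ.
No, ∇×F = (5*sin(y), -9*z**2, -3*exp(-y)) ≠ 0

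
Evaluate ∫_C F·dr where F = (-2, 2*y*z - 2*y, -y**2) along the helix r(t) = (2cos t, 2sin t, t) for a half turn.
8 - 4*pi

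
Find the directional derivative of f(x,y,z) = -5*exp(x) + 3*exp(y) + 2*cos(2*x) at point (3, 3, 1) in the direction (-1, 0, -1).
sqrt(2)*(4*sin(6) + 5*exp(3))/2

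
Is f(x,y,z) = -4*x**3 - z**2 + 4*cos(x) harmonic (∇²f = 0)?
No, ∇²f = -24*x - 4*cos(x) - 2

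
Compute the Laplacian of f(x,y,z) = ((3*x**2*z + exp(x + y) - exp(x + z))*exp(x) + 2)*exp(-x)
6*z + 2*exp(x + y) - 2*exp(x + z) + 2*exp(-x)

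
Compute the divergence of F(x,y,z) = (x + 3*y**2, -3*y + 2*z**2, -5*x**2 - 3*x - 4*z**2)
-8*z - 2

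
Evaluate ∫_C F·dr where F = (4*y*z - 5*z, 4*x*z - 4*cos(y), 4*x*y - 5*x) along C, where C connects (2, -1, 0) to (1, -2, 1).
-13 - 4*sin(1) + 4*sin(2)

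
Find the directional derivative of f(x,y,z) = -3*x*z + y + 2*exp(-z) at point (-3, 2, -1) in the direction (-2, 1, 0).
-sqrt(5)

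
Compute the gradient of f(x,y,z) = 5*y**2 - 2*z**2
(0, 10*y, -4*z)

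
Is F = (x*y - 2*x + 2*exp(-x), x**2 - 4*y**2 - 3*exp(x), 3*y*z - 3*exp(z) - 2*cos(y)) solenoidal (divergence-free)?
No, ∇·F = -4*y - 3*exp(z) - 2 - 2*exp(-x)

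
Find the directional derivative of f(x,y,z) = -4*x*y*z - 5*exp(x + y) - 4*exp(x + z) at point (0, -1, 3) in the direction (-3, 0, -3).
sqrt(2)*(-12*E + 5 + 8*exp(4))*exp(-1)/2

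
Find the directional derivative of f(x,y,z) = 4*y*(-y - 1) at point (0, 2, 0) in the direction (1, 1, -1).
-20*sqrt(3)/3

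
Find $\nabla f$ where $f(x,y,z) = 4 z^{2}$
(0, 0, 8*z)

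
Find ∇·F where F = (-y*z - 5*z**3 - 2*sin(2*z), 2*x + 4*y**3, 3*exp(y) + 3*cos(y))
12*y**2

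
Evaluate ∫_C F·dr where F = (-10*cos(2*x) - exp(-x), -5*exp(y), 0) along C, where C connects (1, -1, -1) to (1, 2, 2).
5*(1 - exp(3))*exp(-1)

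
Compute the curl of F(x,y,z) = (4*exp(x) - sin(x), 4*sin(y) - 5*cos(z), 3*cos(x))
(-5*sin(z), 3*sin(x), 0)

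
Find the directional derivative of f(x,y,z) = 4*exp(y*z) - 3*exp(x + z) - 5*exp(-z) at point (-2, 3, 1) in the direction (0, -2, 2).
sqrt(2)*(1 + 4*exp(4))*exp(-1)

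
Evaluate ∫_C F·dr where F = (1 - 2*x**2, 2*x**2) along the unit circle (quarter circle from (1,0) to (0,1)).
1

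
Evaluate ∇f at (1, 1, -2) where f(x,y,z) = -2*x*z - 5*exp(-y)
(4, 5*exp(-1), -2)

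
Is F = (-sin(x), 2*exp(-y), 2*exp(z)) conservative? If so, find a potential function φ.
Yes, F is conservative. φ = 2*exp(z) + cos(x) - 2*exp(-y)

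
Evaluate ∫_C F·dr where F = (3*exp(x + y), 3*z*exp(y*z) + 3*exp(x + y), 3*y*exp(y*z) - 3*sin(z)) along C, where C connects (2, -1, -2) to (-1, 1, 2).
3 - 3*E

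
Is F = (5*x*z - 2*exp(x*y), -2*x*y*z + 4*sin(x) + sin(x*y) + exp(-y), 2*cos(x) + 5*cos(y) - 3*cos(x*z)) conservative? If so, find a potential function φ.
No, ∇×F = (2*x*y - 5*sin(y), 5*x - 3*z*sin(x*z) + 2*sin(x), 2*x*exp(x*y) - 2*y*z + y*cos(x*y) + 4*cos(x)) ≠ 0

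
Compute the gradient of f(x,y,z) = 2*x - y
(2, -1, 0)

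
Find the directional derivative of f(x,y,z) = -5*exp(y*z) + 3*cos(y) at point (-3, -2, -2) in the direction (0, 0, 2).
10*exp(4)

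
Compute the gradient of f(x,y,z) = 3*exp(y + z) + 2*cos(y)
(0, 3*exp(y + z) - 2*sin(y), 3*exp(y + z))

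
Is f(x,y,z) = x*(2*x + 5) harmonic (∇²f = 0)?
No, ∇²f = 4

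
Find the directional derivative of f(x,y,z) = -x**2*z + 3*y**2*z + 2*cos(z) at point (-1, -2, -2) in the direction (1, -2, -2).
-74/3 - 4*sin(2)/3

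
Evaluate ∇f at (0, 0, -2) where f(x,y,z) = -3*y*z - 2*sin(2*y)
(0, 2, 0)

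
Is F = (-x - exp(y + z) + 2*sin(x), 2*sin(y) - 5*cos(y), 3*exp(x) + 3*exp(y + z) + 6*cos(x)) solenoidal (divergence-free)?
No, ∇·F = 3*exp(y + z) + 5*sin(y) + 2*cos(x) + 2*cos(y) - 1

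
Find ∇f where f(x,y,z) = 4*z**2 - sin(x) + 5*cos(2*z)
(-cos(x), 0, 8*z - 10*sin(2*z))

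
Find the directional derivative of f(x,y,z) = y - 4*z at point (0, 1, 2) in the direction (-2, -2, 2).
-5*sqrt(3)/3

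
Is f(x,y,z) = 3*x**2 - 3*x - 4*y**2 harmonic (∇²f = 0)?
No, ∇²f = -2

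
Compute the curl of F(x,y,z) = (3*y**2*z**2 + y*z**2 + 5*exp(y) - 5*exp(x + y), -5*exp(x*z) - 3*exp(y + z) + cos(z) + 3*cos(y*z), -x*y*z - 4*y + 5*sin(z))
(-x*z + 5*x*exp(x*z) + 3*y*sin(y*z) + 3*exp(y + z) + sin(z) - 4, 3*y*z*(2*y + 1), -6*y*z**2 - z**2 - 5*z*exp(x*z) - 5*exp(y) + 5*exp(x + y))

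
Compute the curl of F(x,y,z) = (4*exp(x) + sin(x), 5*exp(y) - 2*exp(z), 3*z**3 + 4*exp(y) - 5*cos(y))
(4*exp(y) + 2*exp(z) + 5*sin(y), 0, 0)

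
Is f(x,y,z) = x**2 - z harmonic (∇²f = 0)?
No, ∇²f = 2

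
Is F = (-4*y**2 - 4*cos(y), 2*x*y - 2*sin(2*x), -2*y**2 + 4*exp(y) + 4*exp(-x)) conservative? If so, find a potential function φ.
No, ∇×F = (-4*y + 4*exp(y), 4*exp(-x), 10*y - 4*sin(y) - 4*cos(2*x)) ≠ 0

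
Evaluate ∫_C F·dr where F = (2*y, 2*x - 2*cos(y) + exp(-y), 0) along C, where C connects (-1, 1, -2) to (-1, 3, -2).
(2*(-2 - sin(3) + sin(1))*exp(3) - 1 + exp(2))*exp(-3)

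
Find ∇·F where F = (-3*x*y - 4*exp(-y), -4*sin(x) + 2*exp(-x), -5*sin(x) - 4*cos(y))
-3*y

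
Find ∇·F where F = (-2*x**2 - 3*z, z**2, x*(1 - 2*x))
-4*x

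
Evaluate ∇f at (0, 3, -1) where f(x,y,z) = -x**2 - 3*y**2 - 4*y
(0, -22, 0)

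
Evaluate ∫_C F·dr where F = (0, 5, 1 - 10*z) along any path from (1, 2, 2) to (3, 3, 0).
23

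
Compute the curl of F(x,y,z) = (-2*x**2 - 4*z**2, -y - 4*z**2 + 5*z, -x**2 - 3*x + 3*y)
(8*z - 2, 2*x - 8*z + 3, 0)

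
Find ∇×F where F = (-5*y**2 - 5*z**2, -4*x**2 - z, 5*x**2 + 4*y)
(5, -10*x - 10*z, -8*x + 10*y)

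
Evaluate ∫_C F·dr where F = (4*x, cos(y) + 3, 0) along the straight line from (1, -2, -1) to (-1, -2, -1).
0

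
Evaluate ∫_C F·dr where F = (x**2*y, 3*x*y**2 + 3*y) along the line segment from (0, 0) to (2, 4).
128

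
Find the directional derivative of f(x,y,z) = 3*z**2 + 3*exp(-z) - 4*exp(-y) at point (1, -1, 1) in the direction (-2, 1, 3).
sqrt(14)*(-9 + 4*exp(2) + 18*E)*exp(-1)/14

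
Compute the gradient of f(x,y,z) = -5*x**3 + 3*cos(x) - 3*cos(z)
(-15*x**2 - 3*sin(x), 0, 3*sin(z))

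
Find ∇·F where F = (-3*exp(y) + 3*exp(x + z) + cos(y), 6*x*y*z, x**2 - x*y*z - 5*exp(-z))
-x*y + 6*x*z + 3*exp(x + z) + 5*exp(-z)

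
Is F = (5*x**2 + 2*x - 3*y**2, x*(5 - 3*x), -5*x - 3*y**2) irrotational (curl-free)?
No, ∇×F = (-6*y, 5, -6*x + 6*y + 5)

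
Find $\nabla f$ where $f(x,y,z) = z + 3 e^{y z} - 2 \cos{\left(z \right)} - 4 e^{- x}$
(4*exp(-x), 3*z*exp(y*z), 3*y*exp(y*z) + 2*sin(z) + 1)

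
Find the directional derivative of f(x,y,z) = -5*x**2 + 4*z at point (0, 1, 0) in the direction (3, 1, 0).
0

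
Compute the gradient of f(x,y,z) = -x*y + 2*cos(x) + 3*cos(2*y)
(-y - 2*sin(x), -x - 6*sin(2*y), 0)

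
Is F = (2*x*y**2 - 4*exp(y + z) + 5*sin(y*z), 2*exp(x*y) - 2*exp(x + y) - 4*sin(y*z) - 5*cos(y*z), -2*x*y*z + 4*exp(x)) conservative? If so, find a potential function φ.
No, ∇×F = (-2*x*z - 5*y*sin(y*z) + 4*y*cos(y*z), 2*y*z + 5*y*cos(y*z) - 4*exp(x) - 4*exp(y + z), -4*x*y + 2*y*exp(x*y) - 5*z*cos(y*z) - 2*exp(x + y) + 4*exp(y + z)) ≠ 0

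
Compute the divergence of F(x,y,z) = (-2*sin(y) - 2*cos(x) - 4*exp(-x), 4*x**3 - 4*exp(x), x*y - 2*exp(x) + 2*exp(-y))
2*sin(x) + 4*exp(-x)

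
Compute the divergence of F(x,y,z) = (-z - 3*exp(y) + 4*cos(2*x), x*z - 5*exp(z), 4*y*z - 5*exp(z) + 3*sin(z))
4*y - 5*exp(z) - 8*sin(2*x) + 3*cos(z)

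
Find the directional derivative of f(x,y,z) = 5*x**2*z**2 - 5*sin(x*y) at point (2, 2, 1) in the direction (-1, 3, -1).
-20*sqrt(11)*(cos(4) + 3)/11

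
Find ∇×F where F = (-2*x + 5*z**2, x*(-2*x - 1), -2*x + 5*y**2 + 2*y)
(10*y + 2, 10*z + 2, -4*x - 1)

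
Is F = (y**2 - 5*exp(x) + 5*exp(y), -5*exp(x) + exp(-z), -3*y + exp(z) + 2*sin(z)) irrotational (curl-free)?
No, ∇×F = (-3 + exp(-z), 0, -2*y - 5*exp(x) - 5*exp(y))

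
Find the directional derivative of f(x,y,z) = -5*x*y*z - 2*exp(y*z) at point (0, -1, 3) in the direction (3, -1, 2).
5*sqrt(14)*(2 + 9*exp(3))*exp(-3)/14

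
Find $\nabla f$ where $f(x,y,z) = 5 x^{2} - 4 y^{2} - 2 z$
(10*x, -8*y, -2)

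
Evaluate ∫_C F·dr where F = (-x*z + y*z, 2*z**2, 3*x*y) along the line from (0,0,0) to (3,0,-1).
3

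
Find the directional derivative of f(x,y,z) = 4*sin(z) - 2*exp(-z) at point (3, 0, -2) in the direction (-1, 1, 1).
2*sqrt(3)*(2*cos(2) + exp(2))/3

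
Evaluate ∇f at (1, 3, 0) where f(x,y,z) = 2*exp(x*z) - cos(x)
(sin(1), 0, 2)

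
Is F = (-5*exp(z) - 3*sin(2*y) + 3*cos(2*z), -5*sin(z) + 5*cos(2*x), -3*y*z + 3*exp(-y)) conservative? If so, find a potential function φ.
No, ∇×F = (-3*z + 5*cos(z) - 3*exp(-y), -5*exp(z) - 6*sin(2*z), -10*sin(2*x) + 6*cos(2*y)) ≠ 0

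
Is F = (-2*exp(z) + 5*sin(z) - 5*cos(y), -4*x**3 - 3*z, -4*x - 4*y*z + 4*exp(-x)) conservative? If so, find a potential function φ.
No, ∇×F = (3 - 4*z, -2*exp(z) + 5*cos(z) + 4 + 4*exp(-x), -12*x**2 - 5*sin(y)) ≠ 0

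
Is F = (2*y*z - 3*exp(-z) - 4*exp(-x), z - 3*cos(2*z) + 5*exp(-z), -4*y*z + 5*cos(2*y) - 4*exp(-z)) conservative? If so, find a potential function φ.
No, ∇×F = (-4*z - 10*sin(2*y) - 6*sin(2*z) - 1 + 5*exp(-z), 2*y + 3*exp(-z), -2*z) ≠ 0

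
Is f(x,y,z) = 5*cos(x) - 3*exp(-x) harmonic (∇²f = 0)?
No, ∇²f = -5*cos(x) - 3*exp(-x)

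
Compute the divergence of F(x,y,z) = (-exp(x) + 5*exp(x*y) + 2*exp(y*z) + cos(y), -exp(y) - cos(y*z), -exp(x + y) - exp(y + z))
5*y*exp(x*y) + z*sin(y*z) - exp(x) - exp(y) - exp(y + z)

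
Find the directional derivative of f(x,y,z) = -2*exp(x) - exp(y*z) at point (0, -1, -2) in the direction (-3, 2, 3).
sqrt(22)*(6 + 7*exp(2))/22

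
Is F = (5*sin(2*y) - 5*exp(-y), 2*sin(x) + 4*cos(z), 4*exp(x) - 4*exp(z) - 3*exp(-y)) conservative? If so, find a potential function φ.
No, ∇×F = (4*sin(z) + 3*exp(-y), -4*exp(x), 2*cos(x) - 10*cos(2*y) - 5*exp(-y)) ≠ 0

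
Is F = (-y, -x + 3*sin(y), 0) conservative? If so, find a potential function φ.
Yes, F is conservative. φ = -x*y - 3*cos(y)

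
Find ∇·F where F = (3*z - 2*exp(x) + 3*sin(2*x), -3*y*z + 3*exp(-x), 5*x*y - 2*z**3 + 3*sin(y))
-6*z**2 - 3*z - 2*exp(x) + 6*cos(2*x)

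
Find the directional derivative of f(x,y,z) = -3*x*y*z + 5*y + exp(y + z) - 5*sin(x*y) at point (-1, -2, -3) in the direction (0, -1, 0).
-exp(-5) - 5*cos(2) + 4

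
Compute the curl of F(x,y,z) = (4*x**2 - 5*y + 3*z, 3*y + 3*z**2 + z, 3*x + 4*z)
(-6*z - 1, 0, 5)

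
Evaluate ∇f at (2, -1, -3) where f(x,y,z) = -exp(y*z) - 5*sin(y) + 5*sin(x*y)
(-5*cos(2), 10*cos(2) - 5*cos(1) + 3*exp(3), exp(3))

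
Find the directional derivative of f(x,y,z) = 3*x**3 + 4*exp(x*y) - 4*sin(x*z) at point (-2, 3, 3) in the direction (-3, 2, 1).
2*sqrt(14)*(-27*exp(6) - 13 + 11*exp(6)*cos(6))*exp(-6)/7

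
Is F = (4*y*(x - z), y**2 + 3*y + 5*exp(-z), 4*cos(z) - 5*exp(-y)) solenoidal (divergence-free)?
No, ∇·F = 6*y - 4*sin(z) + 3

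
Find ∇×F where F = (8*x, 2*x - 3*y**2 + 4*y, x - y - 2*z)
(-1, -1, 2)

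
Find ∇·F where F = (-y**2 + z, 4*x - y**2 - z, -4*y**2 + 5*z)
5 - 2*y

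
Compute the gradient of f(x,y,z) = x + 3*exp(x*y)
(3*y*exp(x*y) + 1, 3*x*exp(x*y), 0)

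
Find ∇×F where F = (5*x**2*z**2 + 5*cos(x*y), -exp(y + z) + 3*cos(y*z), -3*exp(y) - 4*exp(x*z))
(3*y*sin(y*z) - 3*exp(y) + exp(y + z), 2*z*(5*x**2 + 2*exp(x*z)), 5*x*sin(x*y))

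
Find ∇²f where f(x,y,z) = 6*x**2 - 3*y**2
6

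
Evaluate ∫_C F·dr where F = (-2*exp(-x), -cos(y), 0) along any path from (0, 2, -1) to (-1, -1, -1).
-2 + sin(1) + sin(2) + 2*E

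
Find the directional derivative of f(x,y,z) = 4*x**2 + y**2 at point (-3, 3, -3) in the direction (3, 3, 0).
-9*sqrt(2)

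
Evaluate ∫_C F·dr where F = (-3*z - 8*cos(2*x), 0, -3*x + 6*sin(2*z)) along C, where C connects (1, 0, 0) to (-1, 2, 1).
-3*cos(2) + 6 + 8*sin(2)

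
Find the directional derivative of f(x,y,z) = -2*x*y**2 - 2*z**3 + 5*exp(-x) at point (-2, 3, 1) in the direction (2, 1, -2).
-10*exp(2)/3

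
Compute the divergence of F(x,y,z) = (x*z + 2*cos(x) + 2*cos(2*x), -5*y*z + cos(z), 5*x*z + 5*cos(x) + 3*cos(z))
5*x - 4*z - 2*sin(x) - 4*sin(2*x) - 3*sin(z)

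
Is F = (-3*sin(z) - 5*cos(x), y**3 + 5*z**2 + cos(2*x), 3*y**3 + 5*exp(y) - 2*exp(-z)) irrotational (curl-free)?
No, ∇×F = (9*y**2 - 10*z + 5*exp(y), -3*cos(z), -2*sin(2*x))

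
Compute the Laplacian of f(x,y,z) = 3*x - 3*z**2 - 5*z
-6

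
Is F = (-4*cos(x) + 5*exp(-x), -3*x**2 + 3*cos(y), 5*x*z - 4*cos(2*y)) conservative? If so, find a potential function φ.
No, ∇×F = (8*sin(2*y), -5*z, -6*x) ≠ 0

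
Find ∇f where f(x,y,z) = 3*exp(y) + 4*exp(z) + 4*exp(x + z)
(4*exp(x + z), 3*exp(y), 4*exp(z) + 4*exp(x + z))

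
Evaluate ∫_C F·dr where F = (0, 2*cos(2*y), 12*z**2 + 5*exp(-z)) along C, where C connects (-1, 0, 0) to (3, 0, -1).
1 - 5*E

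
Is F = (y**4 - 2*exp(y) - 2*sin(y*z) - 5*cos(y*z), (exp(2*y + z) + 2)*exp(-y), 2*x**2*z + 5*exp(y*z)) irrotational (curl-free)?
No, ∇×F = (5*z*exp(y*z) - exp(y + z), -4*x*z + 5*y*sin(y*z) - 2*y*cos(y*z), -4*y**3 - 5*z*sin(y*z) + 2*z*cos(y*z) + 2*exp(y))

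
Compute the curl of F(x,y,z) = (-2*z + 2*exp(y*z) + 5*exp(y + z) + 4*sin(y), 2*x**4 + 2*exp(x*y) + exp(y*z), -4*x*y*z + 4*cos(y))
(-4*x*z - y*exp(y*z) - 4*sin(y), 4*y*z + 2*y*exp(y*z) + 5*exp(y + z) - 2, 8*x**3 + 2*y*exp(x*y) - 2*z*exp(y*z) - 5*exp(y + z) - 4*cos(y))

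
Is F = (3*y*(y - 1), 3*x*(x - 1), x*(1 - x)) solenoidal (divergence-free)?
Yes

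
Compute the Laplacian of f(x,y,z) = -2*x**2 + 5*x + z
-4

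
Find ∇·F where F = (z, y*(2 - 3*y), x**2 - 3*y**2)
2 - 6*y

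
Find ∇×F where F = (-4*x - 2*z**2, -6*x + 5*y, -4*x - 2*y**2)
(-4*y, 4 - 4*z, -6)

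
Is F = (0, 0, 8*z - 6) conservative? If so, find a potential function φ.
Yes, F is conservative. φ = 2*z*(2*z - 3)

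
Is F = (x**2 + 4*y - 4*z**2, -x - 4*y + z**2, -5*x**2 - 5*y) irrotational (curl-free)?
No, ∇×F = (-2*z - 5, 10*x - 8*z, -5)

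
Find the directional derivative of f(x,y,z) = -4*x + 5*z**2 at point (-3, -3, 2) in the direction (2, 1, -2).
-16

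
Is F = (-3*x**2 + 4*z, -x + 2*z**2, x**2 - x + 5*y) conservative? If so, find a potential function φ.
No, ∇×F = (5 - 4*z, 5 - 2*x, -1) ≠ 0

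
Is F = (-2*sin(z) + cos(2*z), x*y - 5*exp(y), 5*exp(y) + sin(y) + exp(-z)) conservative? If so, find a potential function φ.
No, ∇×F = (5*exp(y) + cos(y), -2*sin(2*z) - 2*cos(z), y) ≠ 0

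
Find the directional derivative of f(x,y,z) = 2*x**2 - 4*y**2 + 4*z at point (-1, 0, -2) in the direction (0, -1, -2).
-8*sqrt(5)/5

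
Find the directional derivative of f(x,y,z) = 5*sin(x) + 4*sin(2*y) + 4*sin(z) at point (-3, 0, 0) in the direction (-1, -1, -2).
-sqrt(6)*(5*cos(3) + 16)/6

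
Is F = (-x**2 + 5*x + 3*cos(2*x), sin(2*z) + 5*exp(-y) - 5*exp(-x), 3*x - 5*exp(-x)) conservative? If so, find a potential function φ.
No, ∇×F = (-2*cos(2*z), -3 - 5*exp(-x), 5*exp(-x)) ≠ 0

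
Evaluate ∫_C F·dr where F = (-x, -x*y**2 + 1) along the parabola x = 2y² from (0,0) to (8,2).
-214/5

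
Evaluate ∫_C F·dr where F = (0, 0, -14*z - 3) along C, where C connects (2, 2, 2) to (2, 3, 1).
24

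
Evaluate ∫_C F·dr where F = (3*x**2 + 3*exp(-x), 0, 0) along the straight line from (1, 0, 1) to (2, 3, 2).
-3*exp(-2) + 3*exp(-1) + 7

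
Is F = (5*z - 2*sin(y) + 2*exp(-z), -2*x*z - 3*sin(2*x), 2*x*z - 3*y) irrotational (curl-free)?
No, ∇×F = (2*x - 3, -2*z + 5 - 2*exp(-z), -2*z - 6*cos(2*x) + 2*cos(y))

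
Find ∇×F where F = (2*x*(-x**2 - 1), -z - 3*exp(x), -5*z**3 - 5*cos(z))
(1, 0, -3*exp(x))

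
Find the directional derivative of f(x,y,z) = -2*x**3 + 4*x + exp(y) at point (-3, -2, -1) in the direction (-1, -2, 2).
50/3 - 2*exp(-2)/3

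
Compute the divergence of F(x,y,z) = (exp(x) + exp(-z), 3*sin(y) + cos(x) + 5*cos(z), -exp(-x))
exp(x) + 3*cos(y)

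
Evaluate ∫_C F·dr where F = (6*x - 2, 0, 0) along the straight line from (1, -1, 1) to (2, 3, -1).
7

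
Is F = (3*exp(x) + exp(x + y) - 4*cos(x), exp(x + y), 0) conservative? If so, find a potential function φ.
Yes, F is conservative. φ = 3*exp(x) + exp(x + y) - 4*sin(x)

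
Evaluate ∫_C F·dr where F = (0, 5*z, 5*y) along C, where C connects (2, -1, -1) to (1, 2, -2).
-25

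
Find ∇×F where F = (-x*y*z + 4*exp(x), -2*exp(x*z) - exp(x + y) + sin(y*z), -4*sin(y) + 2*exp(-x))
(2*x*exp(x*z) - y*cos(y*z) - 4*cos(y), -x*y + 2*exp(-x), x*z - 2*z*exp(x*z) - exp(x + y))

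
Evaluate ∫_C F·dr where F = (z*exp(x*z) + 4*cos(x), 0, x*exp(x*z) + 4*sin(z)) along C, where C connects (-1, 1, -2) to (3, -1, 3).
-exp(2) + 4*cos(2) + 4*sin(1) - 4*sqrt(2)*cos(pi/4 + 3) + exp(9)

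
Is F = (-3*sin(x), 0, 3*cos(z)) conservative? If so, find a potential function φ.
Yes, F is conservative. φ = 3*sin(z) + 3*cos(x)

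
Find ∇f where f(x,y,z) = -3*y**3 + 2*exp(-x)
(-2*exp(-x), -9*y**2, 0)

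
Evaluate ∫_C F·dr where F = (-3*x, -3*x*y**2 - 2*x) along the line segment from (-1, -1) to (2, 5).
-363/2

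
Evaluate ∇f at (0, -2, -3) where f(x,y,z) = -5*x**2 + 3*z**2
(0, 0, -18)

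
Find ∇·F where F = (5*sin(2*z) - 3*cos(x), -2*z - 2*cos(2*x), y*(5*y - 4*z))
-4*y + 3*sin(x)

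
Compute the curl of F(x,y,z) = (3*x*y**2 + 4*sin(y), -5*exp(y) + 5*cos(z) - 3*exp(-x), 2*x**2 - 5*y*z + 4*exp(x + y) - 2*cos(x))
(-5*z + 4*exp(x + y) + 5*sin(z), -4*x - 4*exp(x + y) - 2*sin(x), -6*x*y - 4*cos(y) + 3*exp(-x))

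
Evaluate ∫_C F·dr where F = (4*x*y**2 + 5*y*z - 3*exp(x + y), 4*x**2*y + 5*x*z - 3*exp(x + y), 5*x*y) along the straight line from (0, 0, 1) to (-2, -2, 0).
35 - 3*exp(-4)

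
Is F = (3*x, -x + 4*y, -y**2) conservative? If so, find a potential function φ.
No, ∇×F = (-2*y, 0, -1) ≠ 0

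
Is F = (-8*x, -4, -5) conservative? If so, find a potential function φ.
Yes, F is conservative. φ = -4*x**2 - 4*y - 5*z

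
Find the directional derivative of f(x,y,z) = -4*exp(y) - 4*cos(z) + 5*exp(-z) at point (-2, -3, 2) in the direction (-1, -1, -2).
sqrt(6)*(-4*exp(3)*sin(2) + 2 + 5*E)*exp(-3)/3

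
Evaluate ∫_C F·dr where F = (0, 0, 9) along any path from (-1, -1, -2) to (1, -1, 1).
27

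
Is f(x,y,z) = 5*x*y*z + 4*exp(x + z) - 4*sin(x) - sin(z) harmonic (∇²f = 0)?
No, ∇²f = 8*exp(x + z) + 4*sin(x) + sin(z)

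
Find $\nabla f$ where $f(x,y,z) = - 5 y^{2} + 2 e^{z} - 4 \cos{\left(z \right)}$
(0, -10*y, 2*exp(z) + 4*sin(z))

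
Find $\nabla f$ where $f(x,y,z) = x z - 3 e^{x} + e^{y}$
(z - 3*exp(x), exp(y), x)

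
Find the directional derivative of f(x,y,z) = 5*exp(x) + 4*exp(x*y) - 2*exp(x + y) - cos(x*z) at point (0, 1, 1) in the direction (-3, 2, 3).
sqrt(22)*(-27 + 2*E)/22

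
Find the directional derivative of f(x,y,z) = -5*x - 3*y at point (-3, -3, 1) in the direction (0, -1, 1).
3*sqrt(2)/2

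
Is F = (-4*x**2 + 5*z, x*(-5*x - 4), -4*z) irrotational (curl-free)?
No, ∇×F = (0, 5, -10*x - 4)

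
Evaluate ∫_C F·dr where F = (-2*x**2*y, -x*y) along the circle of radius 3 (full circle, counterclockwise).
81*pi/2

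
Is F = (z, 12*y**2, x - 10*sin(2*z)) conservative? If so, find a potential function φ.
Yes, F is conservative. φ = x*z + 4*y**3 + 5*cos(2*z)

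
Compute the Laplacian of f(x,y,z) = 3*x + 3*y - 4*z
0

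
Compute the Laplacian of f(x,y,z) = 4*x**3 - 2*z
24*x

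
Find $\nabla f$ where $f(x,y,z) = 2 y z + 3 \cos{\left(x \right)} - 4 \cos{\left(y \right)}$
(-3*sin(x), 2*z + 4*sin(y), 2*y)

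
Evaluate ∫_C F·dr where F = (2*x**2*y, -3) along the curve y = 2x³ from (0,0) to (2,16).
-16/3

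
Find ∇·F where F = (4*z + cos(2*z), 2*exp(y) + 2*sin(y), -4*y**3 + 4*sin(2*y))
2*exp(y) + 2*cos(y)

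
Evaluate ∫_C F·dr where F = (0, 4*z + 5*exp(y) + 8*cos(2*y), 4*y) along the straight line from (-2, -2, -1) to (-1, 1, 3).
4*sin(4) - 5*exp(-2) + 4*sin(2) + 4 + 5*E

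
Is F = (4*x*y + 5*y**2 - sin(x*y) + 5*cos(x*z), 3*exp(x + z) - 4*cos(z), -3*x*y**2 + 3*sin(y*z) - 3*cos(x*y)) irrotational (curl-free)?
No, ∇×F = (-6*x*y + 3*x*sin(x*y) + 3*z*cos(y*z) - 3*exp(x + z) - 4*sin(z), -5*x*sin(x*z) + 3*y**2 - 3*y*sin(x*y), x*cos(x*y) - 4*x - 10*y + 3*exp(x + z))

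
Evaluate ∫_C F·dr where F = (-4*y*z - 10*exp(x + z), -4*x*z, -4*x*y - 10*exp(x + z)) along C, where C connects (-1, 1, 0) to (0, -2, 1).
-20*sinh(1)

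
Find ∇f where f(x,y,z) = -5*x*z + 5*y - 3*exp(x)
(-5*z - 3*exp(x), 5, -5*x)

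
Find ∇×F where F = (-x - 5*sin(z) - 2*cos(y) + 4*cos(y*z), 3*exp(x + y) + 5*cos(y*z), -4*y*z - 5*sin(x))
(5*y*sin(y*z) - 4*z, -4*y*sin(y*z) + 5*cos(x) - 5*cos(z), 4*z*sin(y*z) + 3*exp(x + y) - 2*sin(y))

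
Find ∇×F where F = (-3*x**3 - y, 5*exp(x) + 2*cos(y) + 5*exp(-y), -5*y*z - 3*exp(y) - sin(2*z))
(-5*z - 3*exp(y), 0, 5*exp(x) + 1)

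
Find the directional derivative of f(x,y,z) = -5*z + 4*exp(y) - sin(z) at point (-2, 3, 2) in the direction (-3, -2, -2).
2*sqrt(17)*(-4*exp(3) + cos(2) + 5)/17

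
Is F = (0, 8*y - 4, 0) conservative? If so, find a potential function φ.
Yes, F is conservative. φ = 4*y*(y - 1)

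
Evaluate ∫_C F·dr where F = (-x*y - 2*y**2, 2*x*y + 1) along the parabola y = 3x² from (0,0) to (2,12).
576/5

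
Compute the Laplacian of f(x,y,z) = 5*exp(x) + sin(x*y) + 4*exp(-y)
-x**2*sin(x*y) - y**2*sin(x*y) + 5*exp(x) + 4*exp(-y)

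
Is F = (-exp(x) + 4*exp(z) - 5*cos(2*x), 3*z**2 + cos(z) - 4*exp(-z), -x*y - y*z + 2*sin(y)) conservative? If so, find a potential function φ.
No, ∇×F = (-x - 7*z + sin(z) + 2*cos(y) - 4*exp(-z), y + 4*exp(z), 0) ≠ 0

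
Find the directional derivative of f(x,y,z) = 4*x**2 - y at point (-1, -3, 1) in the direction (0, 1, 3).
-sqrt(10)/10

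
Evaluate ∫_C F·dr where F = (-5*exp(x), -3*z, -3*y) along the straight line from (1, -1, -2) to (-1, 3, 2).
-12 + 10*sinh(1)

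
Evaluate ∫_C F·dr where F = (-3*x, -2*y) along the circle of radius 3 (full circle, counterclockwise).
0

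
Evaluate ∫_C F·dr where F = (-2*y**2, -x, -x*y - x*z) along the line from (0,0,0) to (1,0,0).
0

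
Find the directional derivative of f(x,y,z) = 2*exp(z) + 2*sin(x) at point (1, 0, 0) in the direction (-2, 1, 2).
4/3 - 4*cos(1)/3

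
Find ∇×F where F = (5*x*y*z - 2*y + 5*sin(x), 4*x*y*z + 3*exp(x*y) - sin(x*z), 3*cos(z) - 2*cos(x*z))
(x*(-4*y + cos(x*z)), 5*x*y - 2*z*sin(x*z), -5*x*z + 4*y*z + 3*y*exp(x*y) - z*cos(x*z) + 2)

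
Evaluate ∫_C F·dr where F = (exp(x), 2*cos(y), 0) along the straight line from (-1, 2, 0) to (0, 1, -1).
-2*sin(2) - exp(-1) + 1 + 2*sin(1)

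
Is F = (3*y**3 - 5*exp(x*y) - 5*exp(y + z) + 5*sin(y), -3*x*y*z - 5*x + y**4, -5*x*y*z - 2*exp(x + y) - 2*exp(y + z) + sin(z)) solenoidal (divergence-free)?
No, ∇·F = -5*x*y - 3*x*z + 4*y**3 - 5*y*exp(x*y) - 2*exp(y + z) + cos(z)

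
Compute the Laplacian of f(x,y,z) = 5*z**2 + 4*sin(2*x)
10 - 16*sin(2*x)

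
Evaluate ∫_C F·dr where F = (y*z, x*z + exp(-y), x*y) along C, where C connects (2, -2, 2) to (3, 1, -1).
-exp(-1) + 5 + exp(2)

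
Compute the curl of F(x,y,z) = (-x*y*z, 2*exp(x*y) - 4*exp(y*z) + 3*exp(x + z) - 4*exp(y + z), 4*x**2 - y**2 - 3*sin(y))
(4*y*exp(y*z) - 2*y - 3*exp(x + z) + 4*exp(y + z) - 3*cos(y), x*(-y - 8), x*z + 2*y*exp(x*y) + 3*exp(x + z))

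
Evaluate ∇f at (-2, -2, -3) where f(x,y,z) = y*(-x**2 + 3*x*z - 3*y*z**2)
(10, 122, 84)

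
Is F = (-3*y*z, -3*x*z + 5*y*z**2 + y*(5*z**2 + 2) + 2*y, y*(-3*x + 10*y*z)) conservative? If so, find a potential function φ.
Yes, F is conservative. φ = y*(-3*x*z + 5*y*z**2 + 2*y)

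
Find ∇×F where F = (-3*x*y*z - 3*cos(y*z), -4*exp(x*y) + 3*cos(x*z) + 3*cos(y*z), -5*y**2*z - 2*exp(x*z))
(3*x*sin(x*z) - 10*y*z + 3*y*sin(y*z), -3*x*y + 3*y*sin(y*z) + 2*z*exp(x*z), 3*x*z - 4*y*exp(x*y) - 3*z*sin(x*z) - 3*z*sin(y*z))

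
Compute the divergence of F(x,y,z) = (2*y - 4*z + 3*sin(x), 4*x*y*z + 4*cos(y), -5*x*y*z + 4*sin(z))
-5*x*y + 4*x*z - 4*sin(y) + 3*cos(x) + 4*cos(z)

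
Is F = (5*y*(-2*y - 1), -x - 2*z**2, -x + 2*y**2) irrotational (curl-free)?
No, ∇×F = (4*y + 4*z, 1, 20*y + 4)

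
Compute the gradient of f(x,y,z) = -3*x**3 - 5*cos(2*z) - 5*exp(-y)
(-9*x**2, 5*exp(-y), 10*sin(2*z))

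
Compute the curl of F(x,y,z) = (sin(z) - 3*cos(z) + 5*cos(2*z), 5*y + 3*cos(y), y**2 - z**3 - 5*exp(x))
(2*y, 5*exp(x) + 3*sin(z) - 10*sin(2*z) + cos(z), 0)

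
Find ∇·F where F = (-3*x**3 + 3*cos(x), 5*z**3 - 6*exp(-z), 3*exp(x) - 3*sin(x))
-9*x**2 - 3*sin(x)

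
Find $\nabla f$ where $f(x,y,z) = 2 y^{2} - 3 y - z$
(0, 4*y - 3, -1)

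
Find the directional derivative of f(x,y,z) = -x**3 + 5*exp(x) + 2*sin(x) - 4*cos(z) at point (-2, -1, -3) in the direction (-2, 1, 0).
sqrt(5)*(-2 + 2*(12 - 2*cos(2))*exp(2)/5)*exp(-2)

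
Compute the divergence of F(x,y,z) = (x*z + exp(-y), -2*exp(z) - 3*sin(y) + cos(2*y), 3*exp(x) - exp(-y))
z - 2*sin(2*y) - 3*cos(y)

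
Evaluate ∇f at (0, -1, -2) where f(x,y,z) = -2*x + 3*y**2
(-2, -6, 0)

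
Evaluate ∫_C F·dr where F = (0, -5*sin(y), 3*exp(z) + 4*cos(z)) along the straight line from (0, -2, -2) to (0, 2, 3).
-3*exp(-2) + 4*sin(3) + 4*sin(2) + 3*exp(3)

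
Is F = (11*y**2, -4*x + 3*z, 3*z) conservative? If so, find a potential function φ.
No, ∇×F = (-3, 0, -22*y - 4) ≠ 0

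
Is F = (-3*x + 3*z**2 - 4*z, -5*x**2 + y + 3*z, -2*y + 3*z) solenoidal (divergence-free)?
No, ∇·F = 1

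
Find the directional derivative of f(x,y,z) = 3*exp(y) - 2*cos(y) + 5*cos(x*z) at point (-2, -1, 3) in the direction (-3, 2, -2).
sqrt(17)*(-4*E*sin(1) + 6 - 25*E*sin(6))*exp(-1)/17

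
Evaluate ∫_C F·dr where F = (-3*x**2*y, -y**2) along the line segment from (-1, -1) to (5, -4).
444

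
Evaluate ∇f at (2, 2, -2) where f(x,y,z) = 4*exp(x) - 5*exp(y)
(4*exp(2), -5*exp(2), 0)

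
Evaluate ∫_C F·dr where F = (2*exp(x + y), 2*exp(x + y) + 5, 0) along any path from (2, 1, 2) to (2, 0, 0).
-2*exp(3) - 5 + 2*exp(2)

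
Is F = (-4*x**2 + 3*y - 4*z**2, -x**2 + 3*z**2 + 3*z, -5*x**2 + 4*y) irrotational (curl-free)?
No, ∇×F = (1 - 6*z, 10*x - 8*z, -2*x - 3)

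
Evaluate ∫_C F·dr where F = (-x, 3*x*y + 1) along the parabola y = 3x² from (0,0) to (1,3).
133/10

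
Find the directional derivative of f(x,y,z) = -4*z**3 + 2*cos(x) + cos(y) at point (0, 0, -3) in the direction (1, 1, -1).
36*sqrt(3)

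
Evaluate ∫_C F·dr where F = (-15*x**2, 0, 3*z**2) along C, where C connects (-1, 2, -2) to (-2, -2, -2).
35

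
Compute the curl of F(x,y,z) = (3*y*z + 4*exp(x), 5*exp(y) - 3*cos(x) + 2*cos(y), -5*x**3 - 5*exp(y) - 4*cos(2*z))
(-5*exp(y), 15*x**2 + 3*y, -3*z + 3*sin(x))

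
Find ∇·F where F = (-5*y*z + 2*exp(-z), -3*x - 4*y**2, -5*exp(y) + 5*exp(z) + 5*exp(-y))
-8*y + 5*exp(z)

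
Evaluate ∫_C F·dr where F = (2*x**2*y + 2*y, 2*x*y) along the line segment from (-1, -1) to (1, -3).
-28/3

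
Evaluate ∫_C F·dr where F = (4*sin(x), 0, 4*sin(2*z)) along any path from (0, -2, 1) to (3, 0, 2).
2*cos(2) - 2*cos(4) - 4*cos(3) + 4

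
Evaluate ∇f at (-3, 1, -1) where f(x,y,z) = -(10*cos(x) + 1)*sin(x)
(-10*cos(6) - cos(3), 0, 0)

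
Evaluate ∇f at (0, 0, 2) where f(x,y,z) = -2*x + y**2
(-2, 0, 0)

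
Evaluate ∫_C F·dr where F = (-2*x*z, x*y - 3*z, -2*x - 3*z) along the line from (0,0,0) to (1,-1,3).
-41/3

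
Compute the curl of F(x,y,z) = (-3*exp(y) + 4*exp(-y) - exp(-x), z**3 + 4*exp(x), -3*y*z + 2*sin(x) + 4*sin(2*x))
(3*z*(-z - 1), -2*cos(x) - 8*cos(2*x), 4*exp(x) + 3*exp(y) + 4*exp(-y))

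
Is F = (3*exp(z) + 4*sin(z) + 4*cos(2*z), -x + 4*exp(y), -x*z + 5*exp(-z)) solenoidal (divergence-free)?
No, ∇·F = -x + 4*exp(y) - 5*exp(-z)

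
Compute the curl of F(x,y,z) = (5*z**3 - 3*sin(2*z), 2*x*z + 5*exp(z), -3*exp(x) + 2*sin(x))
(-2*x - 5*exp(z), 15*z**2 + 3*exp(x) - 2*cos(x) - 6*cos(2*z), 2*z)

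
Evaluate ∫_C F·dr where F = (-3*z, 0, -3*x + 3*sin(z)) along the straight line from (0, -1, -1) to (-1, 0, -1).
-3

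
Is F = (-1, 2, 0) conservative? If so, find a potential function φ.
Yes, F is conservative. φ = -x + 2*y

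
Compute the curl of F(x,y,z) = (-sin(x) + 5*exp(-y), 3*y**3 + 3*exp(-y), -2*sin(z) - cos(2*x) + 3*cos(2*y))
(-6*sin(2*y), -2*sin(2*x), 5*exp(-y))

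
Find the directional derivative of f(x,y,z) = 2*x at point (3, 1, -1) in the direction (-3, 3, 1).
-6*sqrt(19)/19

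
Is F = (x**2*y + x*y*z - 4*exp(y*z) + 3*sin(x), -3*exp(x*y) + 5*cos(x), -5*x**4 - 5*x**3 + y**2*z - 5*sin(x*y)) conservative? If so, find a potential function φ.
No, ∇×F = (-5*x*cos(x*y) + 2*y*z, 20*x**3 + 15*x**2 + x*y - 4*y*exp(y*z) + 5*y*cos(x*y), -x**2 - x*z - 3*y*exp(x*y) + 4*z*exp(y*z) - 5*sin(x)) ≠ 0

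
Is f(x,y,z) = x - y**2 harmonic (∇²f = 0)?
No, ∇²f = -2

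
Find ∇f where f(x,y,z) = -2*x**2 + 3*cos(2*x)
(-4*x - 6*sin(2*x), 0, 0)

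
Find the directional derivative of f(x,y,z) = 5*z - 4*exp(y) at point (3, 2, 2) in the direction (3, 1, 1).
sqrt(11)*(5 - 4*exp(2))/11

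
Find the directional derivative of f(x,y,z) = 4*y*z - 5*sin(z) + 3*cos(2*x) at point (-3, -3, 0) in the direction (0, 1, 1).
-17*sqrt(2)/2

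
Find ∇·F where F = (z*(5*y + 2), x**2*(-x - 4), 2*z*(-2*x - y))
-4*x - 2*y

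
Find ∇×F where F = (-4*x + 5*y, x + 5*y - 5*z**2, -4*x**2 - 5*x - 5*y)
(10*z - 5, 8*x + 5, -4)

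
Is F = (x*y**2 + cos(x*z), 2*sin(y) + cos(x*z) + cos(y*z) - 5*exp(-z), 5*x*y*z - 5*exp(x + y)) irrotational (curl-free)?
No, ∇×F = (5*x*z + x*sin(x*z) + y*sin(y*z) - 5*exp(x + y) - 5*exp(-z), -x*sin(x*z) - 5*y*z + 5*exp(x + y), -2*x*y - z*sin(x*z))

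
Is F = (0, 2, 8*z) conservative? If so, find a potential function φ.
Yes, F is conservative. φ = 2*y + 4*z**2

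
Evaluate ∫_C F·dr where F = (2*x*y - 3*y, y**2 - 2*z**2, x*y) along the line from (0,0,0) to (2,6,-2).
46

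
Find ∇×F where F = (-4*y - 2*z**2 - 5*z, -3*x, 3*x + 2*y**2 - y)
(4*y - 1, -4*z - 8, 1)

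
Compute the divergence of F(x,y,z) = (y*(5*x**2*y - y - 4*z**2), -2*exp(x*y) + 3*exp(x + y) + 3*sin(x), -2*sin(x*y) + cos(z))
10*x*y**2 - 2*x*exp(x*y) + 3*exp(x + y) - sin(z)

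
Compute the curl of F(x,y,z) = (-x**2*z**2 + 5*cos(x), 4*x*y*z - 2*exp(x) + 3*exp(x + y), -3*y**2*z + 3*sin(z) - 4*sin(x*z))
(2*y*(-2*x - 3*z), 2*z*(-x**2 + 2*cos(x*z)), 4*y*z - 2*exp(x) + 3*exp(x + y))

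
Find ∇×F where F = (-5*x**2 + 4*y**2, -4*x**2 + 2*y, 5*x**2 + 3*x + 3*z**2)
(0, -10*x - 3, -8*x - 8*y)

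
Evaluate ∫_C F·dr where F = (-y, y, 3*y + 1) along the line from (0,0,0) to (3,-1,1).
3/2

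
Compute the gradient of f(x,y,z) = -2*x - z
(-2, 0, -1)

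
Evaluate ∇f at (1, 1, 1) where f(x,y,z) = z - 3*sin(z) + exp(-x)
(-exp(-1), 0, 1 - 3*cos(1))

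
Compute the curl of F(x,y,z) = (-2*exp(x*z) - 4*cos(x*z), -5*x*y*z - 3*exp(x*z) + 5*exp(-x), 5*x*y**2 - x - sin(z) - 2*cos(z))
(3*x*(5*y + exp(x*z)), -2*x*exp(x*z) + 4*x*sin(x*z) - 5*y**2 + 1, -5*y*z - 3*z*exp(x*z) - 5*exp(-x))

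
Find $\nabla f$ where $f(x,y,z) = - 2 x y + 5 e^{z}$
(-2*y, -2*x, 5*exp(z))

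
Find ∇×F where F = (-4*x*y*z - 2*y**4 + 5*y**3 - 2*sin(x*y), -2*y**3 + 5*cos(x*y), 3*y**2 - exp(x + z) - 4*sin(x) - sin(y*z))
(6*y - z*cos(y*z), -4*x*y + exp(x + z) + 4*cos(x), 4*x*z + 2*x*cos(x*y) + 8*y**3 - 15*y**2 - 5*y*sin(x*y))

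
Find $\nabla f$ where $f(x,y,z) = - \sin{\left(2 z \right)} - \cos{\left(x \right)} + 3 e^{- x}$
(sin(x) - 3*exp(-x), 0, -2*cos(2*z))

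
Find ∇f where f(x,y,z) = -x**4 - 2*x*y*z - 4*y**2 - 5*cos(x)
(-4*x**3 - 2*y*z + 5*sin(x), -2*x*z - 8*y, -2*x*y)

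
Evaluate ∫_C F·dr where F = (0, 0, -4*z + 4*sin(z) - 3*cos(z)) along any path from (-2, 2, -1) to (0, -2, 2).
-6 - 3*sin(2) - 3*sin(1) - 4*cos(2) + 4*cos(1)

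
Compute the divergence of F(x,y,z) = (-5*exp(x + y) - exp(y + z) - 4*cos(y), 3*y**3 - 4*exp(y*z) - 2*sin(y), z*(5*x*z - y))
10*x*z + 9*y**2 - y - 4*z*exp(y*z) - 5*exp(x + y) - 2*cos(y)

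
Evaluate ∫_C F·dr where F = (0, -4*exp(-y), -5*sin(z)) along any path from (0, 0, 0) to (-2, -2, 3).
-9 + 5*cos(3) + 4*exp(2)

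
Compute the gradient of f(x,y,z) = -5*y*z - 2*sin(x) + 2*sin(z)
(-2*cos(x), -5*z, -5*y + 2*cos(z))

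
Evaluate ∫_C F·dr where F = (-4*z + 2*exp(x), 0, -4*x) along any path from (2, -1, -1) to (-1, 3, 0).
-2*exp(2) - 8 + 2*exp(-1)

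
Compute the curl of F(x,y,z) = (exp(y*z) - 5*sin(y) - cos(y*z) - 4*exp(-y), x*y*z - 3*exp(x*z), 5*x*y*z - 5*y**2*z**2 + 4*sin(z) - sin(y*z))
(-x*y + 5*x*z + 3*x*exp(x*z) - 10*y*z**2 - z*cos(y*z), y*(-5*z + exp(y*z) + sin(y*z)), y*z - 3*z*exp(x*z) - z*exp(y*z) - z*sin(y*z) + 5*cos(y) - 4*exp(-y))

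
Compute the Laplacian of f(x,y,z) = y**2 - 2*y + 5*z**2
12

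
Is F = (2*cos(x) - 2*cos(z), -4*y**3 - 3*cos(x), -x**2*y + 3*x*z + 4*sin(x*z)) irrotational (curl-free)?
No, ∇×F = (-x**2, 2*x*y - 4*z*cos(x*z) - 3*z + 2*sin(z), 3*sin(x))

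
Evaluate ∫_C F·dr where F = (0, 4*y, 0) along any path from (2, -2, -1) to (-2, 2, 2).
0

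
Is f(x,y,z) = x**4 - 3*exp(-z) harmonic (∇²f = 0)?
No, ∇²f = 12*x**2 - 3*exp(-z)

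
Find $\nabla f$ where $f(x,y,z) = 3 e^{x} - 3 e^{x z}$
(-3*z*exp(x*z) + 3*exp(x), 0, -3*x*exp(x*z))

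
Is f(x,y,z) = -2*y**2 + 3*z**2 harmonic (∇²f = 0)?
No, ∇²f = 2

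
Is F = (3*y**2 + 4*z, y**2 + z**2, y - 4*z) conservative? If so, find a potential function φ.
No, ∇×F = (1 - 2*z, 4, -6*y) ≠ 0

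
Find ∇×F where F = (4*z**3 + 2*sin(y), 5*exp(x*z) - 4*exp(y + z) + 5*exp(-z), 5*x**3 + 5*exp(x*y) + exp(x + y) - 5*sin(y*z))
(((5*x*exp(x*y) - 5*x*exp(x*z) - 5*z*cos(y*z) + exp(x + y) + 4*exp(y + z))*exp(z) + 5)*exp(-z), -15*x**2 - 5*y*exp(x*y) + 12*z**2 - exp(x + y), 5*z*exp(x*z) - 2*cos(y))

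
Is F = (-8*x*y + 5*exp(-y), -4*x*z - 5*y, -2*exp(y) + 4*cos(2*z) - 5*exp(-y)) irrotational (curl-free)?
No, ∇×F = (4*x - 2*exp(y) + 5*exp(-y), 0, 8*x - 4*z + 5*exp(-y))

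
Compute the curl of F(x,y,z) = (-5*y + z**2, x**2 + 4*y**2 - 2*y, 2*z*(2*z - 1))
(0, 2*z, 2*x + 5)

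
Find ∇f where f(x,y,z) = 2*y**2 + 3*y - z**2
(0, 4*y + 3, -2*z)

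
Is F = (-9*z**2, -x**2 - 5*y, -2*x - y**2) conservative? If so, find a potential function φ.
No, ∇×F = (-2*y, 2 - 18*z, -2*x) ≠ 0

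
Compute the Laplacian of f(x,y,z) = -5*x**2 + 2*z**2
-6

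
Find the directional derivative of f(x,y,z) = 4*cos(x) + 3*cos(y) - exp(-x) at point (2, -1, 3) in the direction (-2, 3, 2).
sqrt(17)*(-2 + 8*exp(2)*sin(2) + 9*exp(2)*sin(1))*exp(-2)/17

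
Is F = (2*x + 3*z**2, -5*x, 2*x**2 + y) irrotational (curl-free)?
No, ∇×F = (1, -4*x + 6*z, -5)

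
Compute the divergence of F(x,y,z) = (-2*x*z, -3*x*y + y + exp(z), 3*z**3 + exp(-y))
-3*x + 9*z**2 - 2*z + 1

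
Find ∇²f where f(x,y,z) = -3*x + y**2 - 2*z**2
-2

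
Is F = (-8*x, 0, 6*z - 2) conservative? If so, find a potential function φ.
Yes, F is conservative. φ = -4*x**2 + 3*z**2 - 2*z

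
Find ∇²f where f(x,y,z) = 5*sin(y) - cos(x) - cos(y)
-5*sin(y) + cos(x) + cos(y)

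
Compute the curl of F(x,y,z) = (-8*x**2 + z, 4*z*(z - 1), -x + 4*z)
(4 - 8*z, 2, 0)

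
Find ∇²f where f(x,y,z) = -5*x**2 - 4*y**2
-18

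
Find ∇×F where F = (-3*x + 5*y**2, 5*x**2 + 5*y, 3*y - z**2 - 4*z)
(3, 0, 10*x - 10*y)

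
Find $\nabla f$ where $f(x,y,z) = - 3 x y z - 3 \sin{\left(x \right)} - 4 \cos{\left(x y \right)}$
(-3*y*z + 4*y*sin(x*y) - 3*cos(x), x*(-3*z + 4*sin(x*y)), -3*x*y)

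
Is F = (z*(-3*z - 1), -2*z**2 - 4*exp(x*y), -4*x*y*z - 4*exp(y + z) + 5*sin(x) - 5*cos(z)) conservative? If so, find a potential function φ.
No, ∇×F = (-4*x*z + 4*z - 4*exp(y + z), 4*y*z - 6*z - 5*cos(x) - 1, -4*y*exp(x*y)) ≠ 0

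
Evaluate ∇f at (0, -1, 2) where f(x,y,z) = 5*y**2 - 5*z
(0, -10, -5)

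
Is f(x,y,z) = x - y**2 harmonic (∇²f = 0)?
No, ∇²f = -2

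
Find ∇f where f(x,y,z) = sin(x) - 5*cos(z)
(cos(x), 0, 5*sin(z))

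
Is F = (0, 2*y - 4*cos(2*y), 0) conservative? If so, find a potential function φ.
Yes, F is conservative. φ = y**2 - 2*sin(2*y)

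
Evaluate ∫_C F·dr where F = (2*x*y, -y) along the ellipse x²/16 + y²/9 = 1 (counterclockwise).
0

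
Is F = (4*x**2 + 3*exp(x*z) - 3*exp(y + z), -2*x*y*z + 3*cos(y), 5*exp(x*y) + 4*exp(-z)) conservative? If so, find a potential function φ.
No, ∇×F = (x*(2*y + 5*exp(x*y)), 3*x*exp(x*z) - 5*y*exp(x*y) - 3*exp(y + z), -2*y*z + 3*exp(y + z)) ≠ 0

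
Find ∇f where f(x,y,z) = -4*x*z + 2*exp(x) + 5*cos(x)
(-4*z + 2*exp(x) - 5*sin(x), 0, -4*x)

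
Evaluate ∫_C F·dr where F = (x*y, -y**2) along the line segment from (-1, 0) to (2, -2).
-1/3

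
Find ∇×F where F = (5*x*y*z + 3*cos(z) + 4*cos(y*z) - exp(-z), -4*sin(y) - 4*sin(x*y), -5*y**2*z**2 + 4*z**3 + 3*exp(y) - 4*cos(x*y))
(4*x*sin(x*y) - 10*y*z**2 + 3*exp(y), 5*x*y - 4*y*sin(x*y) - 4*y*sin(y*z) - 3*sin(z) + exp(-z), -5*x*z - 4*y*cos(x*y) + 4*z*sin(y*z))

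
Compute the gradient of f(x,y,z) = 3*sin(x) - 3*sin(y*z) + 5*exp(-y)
(3*cos(x), -3*z*cos(y*z) - 5*exp(-y), -3*y*cos(y*z))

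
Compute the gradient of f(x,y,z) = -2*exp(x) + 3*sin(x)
(-2*exp(x) + 3*cos(x), 0, 0)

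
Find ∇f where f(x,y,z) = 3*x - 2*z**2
(3, 0, -4*z)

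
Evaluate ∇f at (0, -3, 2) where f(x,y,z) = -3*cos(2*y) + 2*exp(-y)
(0, -2*exp(3) - 6*sin(6), 0)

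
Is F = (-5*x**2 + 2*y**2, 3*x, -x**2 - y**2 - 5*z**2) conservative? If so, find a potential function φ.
No, ∇×F = (-2*y, 2*x, 3 - 4*y) ≠ 0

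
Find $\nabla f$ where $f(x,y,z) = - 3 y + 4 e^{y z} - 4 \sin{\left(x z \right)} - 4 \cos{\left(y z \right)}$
(-4*z*cos(x*z), 4*z*exp(y*z) + 4*z*sin(y*z) - 3, -4*x*cos(x*z) + 4*y*exp(y*z) + 4*y*sin(y*z))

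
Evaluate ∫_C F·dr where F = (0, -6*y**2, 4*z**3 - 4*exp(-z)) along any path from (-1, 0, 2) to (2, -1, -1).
-13 - 4*exp(-2) + 4*E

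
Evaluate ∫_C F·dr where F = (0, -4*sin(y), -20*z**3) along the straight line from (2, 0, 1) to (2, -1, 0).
1 + 4*cos(1)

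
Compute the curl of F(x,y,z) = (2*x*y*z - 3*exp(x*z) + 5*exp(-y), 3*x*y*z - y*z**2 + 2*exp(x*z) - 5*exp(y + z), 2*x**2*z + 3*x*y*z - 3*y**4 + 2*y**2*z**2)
(-3*x*y + 3*x*z - 2*x*exp(x*z) - 12*y**3 + 4*y*z**2 + 2*y*z + 5*exp(y + z), 2*x*y - 4*x*z - 3*x*exp(x*z) - 3*y*z, (z*(-2*x + 3*y + 2*exp(x*z))*exp(y) + 5)*exp(-y))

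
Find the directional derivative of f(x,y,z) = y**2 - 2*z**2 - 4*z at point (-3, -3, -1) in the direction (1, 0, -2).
0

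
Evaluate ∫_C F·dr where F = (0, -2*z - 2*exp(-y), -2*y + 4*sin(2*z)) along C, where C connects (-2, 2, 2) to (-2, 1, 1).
2*cos(4) - 2*exp(-2) + 2*exp(-1) - 2*cos(2) + 6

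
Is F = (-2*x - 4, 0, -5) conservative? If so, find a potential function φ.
Yes, F is conservative. φ = -x**2 - 4*x - 5*z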